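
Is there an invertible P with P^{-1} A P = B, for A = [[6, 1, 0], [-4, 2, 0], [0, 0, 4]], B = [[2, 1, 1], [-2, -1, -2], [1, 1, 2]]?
trace(A) = 12 but trace(B) = 3. The trace is a similarity invariant, so A and B are not similar.

No.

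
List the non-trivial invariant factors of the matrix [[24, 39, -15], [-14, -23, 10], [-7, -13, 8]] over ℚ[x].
The Jordan structure of A has elementary divisors (x - 3)^2, (x - 3). Arranging the block sizes at each eigenvalue in decreasing order and taking row products gives the invariant factors.

Invariant factors (smallest first, each dividing the next): x - 3, (x - 3)^2.

Check: the last factor (x - 3)^2 is the minimal polynomial, and the product (x - 3)^3 is the characteristic polynomial.

x - 3, (x - 3)^2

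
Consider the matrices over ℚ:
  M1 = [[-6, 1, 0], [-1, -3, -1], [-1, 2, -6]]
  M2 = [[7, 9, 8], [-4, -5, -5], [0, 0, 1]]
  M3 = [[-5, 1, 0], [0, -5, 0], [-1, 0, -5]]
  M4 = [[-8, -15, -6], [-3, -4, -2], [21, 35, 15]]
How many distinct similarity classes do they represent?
Characteristic polynomials: χ_{M1} = (x + 5)^3, χ_{M2} = (x - 1)^3, χ_{M3} = (x + 5)^3, χ_{M4} = (x - 1)^3.

{M1, M3}: invariant factors (x + 5)^3.

{M2}: invariant factors (x - 1)^3.

{M4}: invariant factors x - 1, (x - 1)^2.

Matrices are similar if and only if their invariant-factor lists agree; the partition into similarity classes is {M1, M3}, {M2}, {M4}.

3 classes: {M1, M3}, {M2}, {M4}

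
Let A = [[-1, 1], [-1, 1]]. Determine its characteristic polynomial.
χ_A(x) = x^2

xI - A = [[x + 1, -1], [1, x - 1]].

Expanding det(xI - A) along the first row:
det(xI - A) = + (x + 1)·det([[x - 1]]) - (-1)·det([[1]]).

Evaluating gives χ_A(x) = x^2.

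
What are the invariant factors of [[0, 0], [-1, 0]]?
x^2

The Jordan structure of A has elementary divisors x^2. Arranging the block sizes at each eigenvalue in decreasing order and taking row products gives the invariant factors.

Invariant factors (smallest first, each dividing the next): x^2.

Check: the last factor x^2 is the minimal polynomial, and the product x^2 is the characteristic polynomial.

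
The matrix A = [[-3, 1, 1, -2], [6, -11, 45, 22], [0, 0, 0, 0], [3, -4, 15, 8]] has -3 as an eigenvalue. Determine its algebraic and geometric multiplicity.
algebraic multiplicity 2, geometric multiplicity 1

The characteristic polynomial is x^2(x + 3)^2, so the factor x + 3 appears with exponent 2: the algebraic multiplicity is 2.

rank(A + 3I) = 3, so the eigenspace has dimension 4 - 3 = 1: the geometric multiplicity is 1.

Since 1 < 2, A is not diagonalizable.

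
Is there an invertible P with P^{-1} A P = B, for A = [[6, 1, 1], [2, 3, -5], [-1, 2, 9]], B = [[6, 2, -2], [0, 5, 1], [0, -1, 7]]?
No.

Both have characteristic polynomial (x - 6)^3, but the minimal polynomial of A is (x - 6)^3 while the minimal polynomial of B is (x - 6)^2. The minimal polynomial is a similarity invariant, so A and B are not similar.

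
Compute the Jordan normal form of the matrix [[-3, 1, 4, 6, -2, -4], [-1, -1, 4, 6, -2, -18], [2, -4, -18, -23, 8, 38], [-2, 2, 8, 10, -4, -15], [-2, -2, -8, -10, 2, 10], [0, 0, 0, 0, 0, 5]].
J = [[-2, 1, 0, 0, 0, 0], [0, -2, 0, 0, 0, 0], [0, 0, -2, 1, 0, 0], [0, 0, 0, -2, 0, 0], [0, 0, 0, 0, -2, 0], [0, 0, 0, 0, 0, 5]]

The characteristic polynomial is det(xI - A) = (x - 5)(x + 2)^5, so the eigenvalues are -2 (algebraic multiplicity 5), 5 (algebraic multiplicity 1).

For λ = -2: rank(A + 2I) = 3, rank((A + 2I)^2) = 1. The eigenspace has dimension 6 - 3 = 3, so there are 3 Jordan blocks; the rank sequence gives block sizes [2, 2, 1].

For λ = 5: algebraic multiplicity 1 gives one 1×1 block.

Assembling the blocks gives the Jordan form J above.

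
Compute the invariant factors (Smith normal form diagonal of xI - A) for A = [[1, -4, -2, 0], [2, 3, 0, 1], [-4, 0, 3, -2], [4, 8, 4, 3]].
x - 3, (x - 3)^2(x - 1)

The Jordan structure of A has elementary divisors (x - 1), (x - 3)^2, (x - 3). Arranging the block sizes at each eigenvalue in decreasing order and taking row products gives the invariant factors.

Invariant factors (smallest first, each dividing the next): x - 3, (x - 3)^2(x - 1).

Check: the last factor (x - 3)^2(x - 1) is the minimal polynomial, and the product (x - 3)^3(x - 1) is the characteristic polynomial.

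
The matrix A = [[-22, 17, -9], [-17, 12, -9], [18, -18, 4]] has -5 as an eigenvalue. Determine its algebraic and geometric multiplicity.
algebraic multiplicity 2, geometric multiplicity 1

The characteristic polynomial is (x - 4)(x + 5)^2, so the factor x + 5 appears with exponent 2: the algebraic multiplicity is 2.

rank(A + 5I) = 2, so the eigenspace has dimension 3 - 2 = 1: the geometric multiplicity is 1.

Since 1 < 2, A is not diagonalizable.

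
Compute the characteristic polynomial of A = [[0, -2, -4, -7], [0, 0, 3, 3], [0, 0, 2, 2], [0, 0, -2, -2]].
χ_A(x) = x^4

xI - A = [[x, 2, 4, 7], [0, x, -3, -3], [0, 0, x - 2, -2], [0, 0, 2, x + 2]].

Expanding det(xI - A) along the first row:
det(xI - A) = + (x)·det([[x, -3, -3], [0, x - 2, -2], [0, 2, x + 2]]) - (2)·det([[0, -3, -3], [0, x - 2, -2], [0, 2, x + 2]]) + (4)·det([[0, x, -3], [0, 0, -2], [0, 0, x + 2]]) - (7)·det([[0, x, -3], [0, 0, x - 2], [0, 0, 2]]).

Evaluating gives χ_A(x) = x^4.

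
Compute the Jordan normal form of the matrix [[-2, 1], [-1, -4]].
The characteristic polynomial is det(xI - A) = (x + 3)^2, so the eigenvalues are -3 (algebraic multiplicity 2).

For λ = -3: rank(A + 3I) = 1, rank((A + 3I)^2) = 0. The eigenspace has dimension 2 - 1 = 1, so there is 1 Jordan block; the rank sequence gives block sizes [2].

Assembling the blocks gives the Jordan form J above.

J = [[-3, 1], [0, -3]]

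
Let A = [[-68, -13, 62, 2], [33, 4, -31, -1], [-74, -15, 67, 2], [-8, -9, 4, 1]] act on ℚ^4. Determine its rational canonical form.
The invariant factors of A (the non-unit diagonal entries of the Smith normal form of xI - A over ℚ[x]) are (x - 3)^2(x - 1)(x + 3), each dividing the next. The characteristic polynomial is their product, (x - 3)^2(x - 1)(x + 3).

The rational canonical form is the block-diagonal matrix of companion matrices C(f_i):
R = [[0, 0, 0, 27], [1, 0, 0, -36], [0, 1, 0, 6], [0, 0, 1, 4]].

R = [[0, 0, 0, 27], [1, 0, 0, -36], [0, 1, 0, 6], [0, 0, 1, 4]]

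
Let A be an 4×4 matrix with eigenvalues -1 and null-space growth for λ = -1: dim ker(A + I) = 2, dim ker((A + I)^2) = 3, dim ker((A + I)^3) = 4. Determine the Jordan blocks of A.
Jordan blocks: (-1, 3), (-1, 1)

λ = -1: successive nullity increments [2, 1, 1] count blocks of size ≥ k; block sizes are [3, 1].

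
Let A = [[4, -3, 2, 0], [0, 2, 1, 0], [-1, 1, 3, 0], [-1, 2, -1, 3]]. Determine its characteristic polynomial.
xI - A = [[x - 4, 3, -2, 0], [0, x - 2, -1, 0], [1, -1, x - 3, 0], [1, -2, 1, x - 3]].

Expanding det(xI - A) along the first row:
det(xI - A) = + (x - 4)·det([[x - 2, -1, 0], [-1, x - 3, 0], [-2, 1, x - 3]]) - (3)·det([[0, -1, 0], [1, x - 3, 0], [1, 1, x - 3]]) + (-2)·det([[0, x - 2, 0], [1, -1, 0], [1, -2, x - 3]]) - (0)·det([[0, x - 2, -1], [1, -1, x - 3], [1, -2, 1]]).

Evaluating gives χ_A(x) = x^4 - 12x^3 + 54x^2 - 108x + 81 = (x - 3)^4.

χ_A(x) = (x - 3)^4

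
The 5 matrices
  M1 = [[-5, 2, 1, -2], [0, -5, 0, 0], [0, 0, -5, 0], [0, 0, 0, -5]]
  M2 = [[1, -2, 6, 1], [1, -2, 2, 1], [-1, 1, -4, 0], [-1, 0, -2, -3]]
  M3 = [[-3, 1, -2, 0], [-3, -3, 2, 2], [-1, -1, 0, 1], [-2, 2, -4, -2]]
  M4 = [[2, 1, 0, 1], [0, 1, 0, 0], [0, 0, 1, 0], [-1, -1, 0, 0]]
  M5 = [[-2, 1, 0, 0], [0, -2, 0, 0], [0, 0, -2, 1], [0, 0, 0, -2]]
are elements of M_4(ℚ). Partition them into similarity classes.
3 classes: {M1}, {M2, M3, M5}, {M4}

Characteristic polynomials: χ_{M1} = (x + 5)^4, χ_{M2} = (x + 2)^4, χ_{M3} = (x + 2)^4, χ_{M4} = (x - 1)^4, χ_{M5} = (x + 2)^4.

{M1}: invariant factors x + 5, x + 5, (x + 5)^2.

{M2, M3, M5}: invariant factors (x + 2)^2, (x + 2)^2.

{M4}: invariant factors x - 1, x - 1, (x - 1)^2.

Matrices are similar if and only if their invariant-factor lists agree; the partition into similarity classes is {M1}, {M2, M3, M5}, {M4}.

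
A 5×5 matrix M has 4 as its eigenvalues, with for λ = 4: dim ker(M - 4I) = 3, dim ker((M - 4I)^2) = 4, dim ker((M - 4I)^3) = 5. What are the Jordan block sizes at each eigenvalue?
λ = 4: successive nullity increments [3, 1, 1] count blocks of size ≥ k; block sizes are [3, 1, 1].

Jordan blocks: (4, 3), (4, 1), (4, 1)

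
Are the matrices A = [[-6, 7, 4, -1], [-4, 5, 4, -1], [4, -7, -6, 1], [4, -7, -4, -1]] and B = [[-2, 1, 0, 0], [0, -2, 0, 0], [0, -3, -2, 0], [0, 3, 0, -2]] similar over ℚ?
Yes.

Two matrices over a field are similar if and only if they have the same invariant factors.

Both A and B have characteristic polynomial (x + 2)^4 and minimal polynomial (x + 2)^2. Computing further, both have invariant factors x + 2, x + 2, (x + 2)^2. Hence A and B are similar.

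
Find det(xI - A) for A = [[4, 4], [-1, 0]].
χ_A(x) = (x - 2)^2

xI - A = [[x - 4, -4], [1, x]].

Expanding det(xI - A) along the first row:
det(xI - A) = + (x - 4)·det([[x]]) - (-4)·det([[1]]).

Evaluating gives χ_A(x) = x^2 - 4x + 4 = (x - 2)^2.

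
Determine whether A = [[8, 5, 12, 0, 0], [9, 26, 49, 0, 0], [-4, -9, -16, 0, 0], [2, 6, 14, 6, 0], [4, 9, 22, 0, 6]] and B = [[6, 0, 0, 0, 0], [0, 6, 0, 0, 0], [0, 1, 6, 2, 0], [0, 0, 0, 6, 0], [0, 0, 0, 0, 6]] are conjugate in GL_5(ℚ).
No.

Both have characteristic polynomial (x - 6)^5, but the minimal polynomial of A is (x - 6)^3 while the minimal polynomial of B is (x - 6)^2. The minimal polynomial is a similarity invariant, so A and B are not similar.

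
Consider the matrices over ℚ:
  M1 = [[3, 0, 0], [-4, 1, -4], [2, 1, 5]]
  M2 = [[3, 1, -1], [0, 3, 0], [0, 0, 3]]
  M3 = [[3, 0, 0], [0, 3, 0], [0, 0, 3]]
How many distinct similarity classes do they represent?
2 classes: {M1, M2}, {M3}

Characteristic polynomials: χ_{M1} = (x - 3)^3, χ_{M2} = (x - 3)^3, χ_{M3} = (x - 3)^3.

{M1, M2}: invariant factors x - 3, (x - 3)^2.

{M3}: invariant factors x - 3, x - 3, x - 3.

Matrices are similar if and only if their invariant-factor lists agree; the partition into similarity classes is {M1, M2}, {M3}.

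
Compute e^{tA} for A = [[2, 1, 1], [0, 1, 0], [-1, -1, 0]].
e^{tA} = [[(t + 1)*e^{t}, t*e^{t}, t*e^{t}], [0, e^{t}, 0], [-t*e^{t}, -t*e^{t}, (1 - t)*e^{t}]]

A has Jordan form J = [[1, 1, 0], [0, 1, 0], [0, 0, 1]] with A = PJP^{-1}, so e^{tA} = P e^{tJ} P^{-1}.

For a Jordan block J_k(λ), e^{tJ_k(λ)} = e^{λt} · (I + tN + t^2 N^2/2! + ... + t^{k-1} N^{k-1}/(k-1)!) where N is the nilpotent superdiagonal part.

Assembling the blocks and conjugating back gives the entries of e^{tA} as shown above.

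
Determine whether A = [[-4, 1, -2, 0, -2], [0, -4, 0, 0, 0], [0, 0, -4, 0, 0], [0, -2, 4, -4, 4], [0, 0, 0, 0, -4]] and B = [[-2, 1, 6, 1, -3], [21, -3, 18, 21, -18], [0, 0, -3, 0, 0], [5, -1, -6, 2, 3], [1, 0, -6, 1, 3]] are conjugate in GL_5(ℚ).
trace(A) = -20 but trace(B) = -3. The trace is a similarity invariant, so A and B are not similar.

No.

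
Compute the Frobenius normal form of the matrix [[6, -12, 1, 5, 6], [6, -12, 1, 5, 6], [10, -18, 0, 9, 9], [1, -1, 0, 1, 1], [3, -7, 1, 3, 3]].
The invariant factors of A (the non-unit diagonal entries of the Smith normal form of xI - A over ℚ[x]) are x(x + 2)(x^3 - x - 4), each dividing the next. The characteristic polynomial is their product, x(x + 2)(x^3 - x - 4).

The rational canonical form is the block-diagonal matrix of companion matrices C(f_i):
R = [[0, 0, 0, 0, 0], [1, 0, 0, 0, 8], [0, 1, 0, 0, 6], [0, 0, 1, 0, 1], [0, 0, 0, 1, -2]].

Note the characteristic polynomial does not split into linear factors over ℚ, so A has no Jordan form over ℚ; the rational canonical form exists over any field.

R = [[0, 0, 0, 0, 0], [1, 0, 0, 0, 8], [0, 1, 0, 0, 6], [0, 0, 1, 0, 1], [0, 0, 0, 1, -2]]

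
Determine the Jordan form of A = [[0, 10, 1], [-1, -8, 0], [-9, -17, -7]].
J = [[-5, 1, 0], [0, -5, 1], [0, 0, -5]]

The characteristic polynomial is det(xI - A) = (x + 5)^3, so the eigenvalues are -5 (algebraic multiplicity 3).

For λ = -5: rank(A + 5I) = 2, rank((A + 5I)^2) = 1, rank((A + 5I)^3) = 0. The eigenspace has dimension 3 - 2 = 1, so there is 1 Jordan block; the rank sequence gives block sizes [3].

Assembling the blocks gives the Jordan form J above.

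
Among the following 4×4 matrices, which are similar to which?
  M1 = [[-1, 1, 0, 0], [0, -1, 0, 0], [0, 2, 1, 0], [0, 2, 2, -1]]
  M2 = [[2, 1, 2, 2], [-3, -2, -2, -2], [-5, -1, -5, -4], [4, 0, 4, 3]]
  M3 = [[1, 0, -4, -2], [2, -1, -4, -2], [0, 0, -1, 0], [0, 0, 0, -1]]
Characteristic polynomials: χ_{M1} = (x - 1)(x + 1)^3, χ_{M2} = (x - 1)(x + 1)^3, χ_{M3} = (x - 1)(x + 1)^3.

{M1, M2}: invariant factors x + 1, (x - 1)(x + 1)^2.

{M3}: invariant factors x + 1, x + 1, (x - 1)(x + 1).

Matrices are similar if and only if their invariant-factor lists agree; the partition into similarity classes is {M1, M2}, {M3}.

2 classes: {M1, M2}, {M3}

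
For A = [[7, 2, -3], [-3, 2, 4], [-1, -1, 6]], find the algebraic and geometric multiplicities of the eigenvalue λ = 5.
The characteristic polynomial is (x - 5)^3, so the factor x - 5 appears with exponent 3: the algebraic multiplicity is 3.

rank(A - 5I) = 2, so the eigenspace has dimension 3 - 2 = 1: the geometric multiplicity is 1.

Since 1 < 3, A is not diagonalizable.

algebraic multiplicity 3, geometric multiplicity 1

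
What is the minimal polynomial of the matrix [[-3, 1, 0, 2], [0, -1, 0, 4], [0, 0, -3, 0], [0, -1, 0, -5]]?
The characteristic polynomial factors as (x + 3)^4. The minimal polynomial is ∏(x - λ)^{k_λ} where k_λ is the size of the largest Jordan block at λ.

For λ = -3: rank(A + 3I) = 1, and the largest Jordan block has size 2 (the smallest k with rank((A + 3I)^k) = rank((A + 3I)^(k+1))).

So m_A(x) = (x + 3)^2.

m_A(x) = (x + 3)^2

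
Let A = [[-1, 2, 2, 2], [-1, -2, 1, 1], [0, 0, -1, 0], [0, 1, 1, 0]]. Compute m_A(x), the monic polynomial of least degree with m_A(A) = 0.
The characteristic polynomial factors as (x + 1)^4. The minimal polynomial is ∏(x - λ)^{k_λ} where k_λ is the size of the largest Jordan block at λ.

For λ = -1: rank(A + I) = 2, and the largest Jordan block has size 3 (the smallest k with rank((A + I)^k) = rank((A + I)^(k+1))).

So m_A(x) = (x + 1)^3.

m_A(x) = (x + 1)^3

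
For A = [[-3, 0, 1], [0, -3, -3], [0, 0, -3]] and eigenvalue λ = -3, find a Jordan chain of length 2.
We seek v_1 ∈ ker((A + 3I)^2) \ ker(A + 3I), then set v_{i+1} = (A + 3I) v_i.

One such chain is v_1 = [[3, -9, 1]]^T, v_2 = [[1, -3, 0]]^T. Check: (A + 3I) v_2 = [[0, 0, 0]]^T = 0.

v_1 = [[3, -9, 1]]^T, v_2 = [[1, -3, 0]]^T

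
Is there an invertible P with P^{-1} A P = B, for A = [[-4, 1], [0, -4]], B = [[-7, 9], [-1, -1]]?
Yes.

Two matrices over a field are similar if and only if they have the same invariant factors.

Both A and B have characteristic polynomial (x + 4)^2 and minimal polynomial (x + 4)^2. Computing further, both have invariant factors (x + 4)^2. Hence A and B are similar.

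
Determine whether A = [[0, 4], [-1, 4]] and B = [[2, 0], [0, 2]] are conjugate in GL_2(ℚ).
Both have characteristic polynomial (x - 2)^2, but the minimal polynomial of A is (x - 2)^2 while the minimal polynomial of B is x - 2. The minimal polynomial is a similarity invariant, so A and B are not similar.

No.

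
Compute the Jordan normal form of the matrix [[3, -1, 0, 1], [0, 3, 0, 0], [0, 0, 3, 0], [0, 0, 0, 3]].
J = [[3, 1, 0, 0], [0, 3, 0, 0], [0, 0, 3, 0], [0, 0, 0, 3]]

The characteristic polynomial is det(xI - A) = (x - 3)^4, so the eigenvalues are 3 (algebraic multiplicity 4).

For λ = 3: rank(A - 3I) = 1, rank((A - 3I)^2) = 0. The eigenspace has dimension 4 - 1 = 3, so there are 3 Jordan blocks; the rank sequence gives block sizes [2, 1, 1].

Assembling the blocks gives the Jordan form J above.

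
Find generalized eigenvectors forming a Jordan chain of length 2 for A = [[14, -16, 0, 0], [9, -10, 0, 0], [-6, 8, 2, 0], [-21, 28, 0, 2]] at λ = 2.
v_1 = [[1, 1, 0, -2]]^T, v_2 = [[-4, -3, 2, 7]]^T

We seek v_1 ∈ ker((A - 2I)^2) \ ker(A - 2I), then set v_{i+1} = (A - 2I) v_i.

One such chain is v_1 = [[1, 1, 0, -2]]^T, v_2 = [[-4, -3, 2, 7]]^T. Check: (A - 2I) v_2 = [[0, 0, 0, 0]]^T = 0.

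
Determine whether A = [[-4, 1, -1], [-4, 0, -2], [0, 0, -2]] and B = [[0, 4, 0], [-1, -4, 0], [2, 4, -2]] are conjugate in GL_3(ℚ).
Two matrices over a field are similar if and only if they have the same invariant factors.

Both A and B have characteristic polynomial (x + 2)^3 and minimal polynomial (x + 2)^2. Computing further, both have invariant factors x + 2, (x + 2)^2. Hence A and B are similar.

Yes.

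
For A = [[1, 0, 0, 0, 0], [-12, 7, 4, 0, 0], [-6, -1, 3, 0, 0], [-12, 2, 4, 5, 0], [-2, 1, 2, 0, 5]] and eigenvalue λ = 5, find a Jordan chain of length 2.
We seek v_1 ∈ ker((A - 5I)^2) \ ker(A - 5I), then set v_{i+1} = (A - 5I) v_i.

One such chain is v_1 = [[0, -1, 1, 0, -1]]^T, v_2 = [[0, 2, -1, 2, 1]]^T. Check: (A - 5I) v_2 = [[0, 0, 0, 0, 0]]^T = 0.

v_1 = [[0, -1, 1, 0, -1]]^T, v_2 = [[0, 2, -1, 2, 1]]^T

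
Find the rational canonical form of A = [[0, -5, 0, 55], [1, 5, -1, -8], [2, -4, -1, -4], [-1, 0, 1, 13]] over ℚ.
The invariant factors of A (the non-unit diagonal entries of the Smith normal form of xI - A over ℚ[x]) are x - 5, (x - 5)(x - 4)(x - 3), each dividing the next. The characteristic polynomial is their product, (x - 5)^2(x - 4)(x - 3).

The rational canonical form is the block-diagonal matrix of companion matrices C(f_i):
R = [[5, 0, 0, 0], [0, 0, 0, 60], [0, 1, 0, -47], [0, 0, 1, 12]].

R = [[5, 0, 0, 0], [0, 0, 0, 60], [0, 1, 0, -47], [0, 0, 1, 12]]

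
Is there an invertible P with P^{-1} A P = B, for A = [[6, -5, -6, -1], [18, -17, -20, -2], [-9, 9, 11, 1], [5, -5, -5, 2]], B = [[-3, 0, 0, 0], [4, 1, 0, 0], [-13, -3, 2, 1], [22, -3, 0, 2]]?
Two matrices over a field are similar if and only if they have the same invariant factors.

Both A and B have characteristic polynomial (x - 2)^2(x - 1)(x + 3) and minimal polynomial (x - 2)^2(x - 1)(x + 3). Computing further, both have invariant factors (x - 2)^2(x - 1)(x + 3). Hence A and B are similar.

Yes.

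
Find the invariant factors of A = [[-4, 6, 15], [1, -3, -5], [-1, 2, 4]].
x + 1, (x + 1)^2

The Jordan structure of A has elementary divisors (x + 1)^2, (x + 1). Arranging the block sizes at each eigenvalue in decreasing order and taking row products gives the invariant factors.

Invariant factors (smallest first, each dividing the next): x + 1, (x + 1)^2.

Check: the last factor (x + 1)^2 is the minimal polynomial, and the product (x + 1)^3 is the characteristic polynomial.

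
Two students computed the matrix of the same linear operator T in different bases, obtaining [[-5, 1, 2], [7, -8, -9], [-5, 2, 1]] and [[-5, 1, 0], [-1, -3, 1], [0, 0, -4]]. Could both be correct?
Yes.

Two matrices over a field are similar if and only if they have the same invariant factors.

Both A and B have characteristic polynomial (x + 4)^3 and minimal polynomial (x + 4)^3. Computing further, both have invariant factors (x + 4)^3. Hence A and B are similar.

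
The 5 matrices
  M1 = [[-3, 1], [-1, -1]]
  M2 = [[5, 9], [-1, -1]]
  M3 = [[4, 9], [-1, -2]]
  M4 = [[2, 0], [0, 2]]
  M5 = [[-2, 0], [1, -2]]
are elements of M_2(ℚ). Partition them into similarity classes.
Characteristic polynomials: χ_{M1} = (x + 2)^2, χ_{M2} = (x - 2)^2, χ_{M3} = (x - 1)^2, χ_{M4} = (x - 2)^2, χ_{M5} = (x + 2)^2.

{M1, M5}: invariant factors (x + 2)^2.

{M2}: invariant factors (x - 2)^2.

{M3}: invariant factors (x - 1)^2.

{M4}: invariant factors x - 2, x - 2.

Matrices are similar if and only if their invariant-factor lists agree; the partition into similarity classes is {M1, M5}, {M2}, {M3}, {M4}.

4 classes: {M1, M5}, {M2}, {M3}, {M4}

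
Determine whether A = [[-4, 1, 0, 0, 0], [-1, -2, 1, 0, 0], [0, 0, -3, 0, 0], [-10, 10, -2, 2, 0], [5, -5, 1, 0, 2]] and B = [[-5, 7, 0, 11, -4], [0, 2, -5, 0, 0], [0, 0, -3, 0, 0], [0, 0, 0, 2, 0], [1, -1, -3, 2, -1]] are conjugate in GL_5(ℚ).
Yes.

Two matrices over a field are similar if and only if they have the same invariant factors.

Both A and B have characteristic polynomial (x - 2)^2(x + 3)^3 and minimal polynomial (x - 2)(x + 3)^3. Computing further, both have invariant factors x - 2, (x - 2)(x + 3)^3. Hence A and B are similar.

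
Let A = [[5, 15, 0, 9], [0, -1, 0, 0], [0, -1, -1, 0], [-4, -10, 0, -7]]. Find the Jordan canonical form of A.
J = [[-1, 1, 0, 0], [0, -1, 0, 0], [0, 0, -1, 1], [0, 0, 0, -1]]

The characteristic polynomial is det(xI - A) = (x + 1)^4, so the eigenvalues are -1 (algebraic multiplicity 4).

For λ = -1: rank(A + I) = 2, rank((A + I)^2) = 0. The eigenspace has dimension 4 - 2 = 2, so there are 2 Jordan blocks; the rank sequence gives block sizes [2, 2].

Assembling the blocks gives the Jordan form J above.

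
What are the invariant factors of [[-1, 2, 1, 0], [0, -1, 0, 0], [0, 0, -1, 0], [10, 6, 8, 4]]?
The Jordan structure of A has elementary divisors (x + 1)^2, (x + 1), (x - 4). Arranging the block sizes at each eigenvalue in decreasing order and taking row products gives the invariant factors.

Invariant factors (smallest first, each dividing the next): x + 1, (x - 4)(x + 1)^2.

Check: the last factor (x - 4)(x + 1)^2 is the minimal polynomial, and the product (x - 4)(x + 1)^3 is the characteristic polynomial.

x + 1, (x - 4)(x + 1)^2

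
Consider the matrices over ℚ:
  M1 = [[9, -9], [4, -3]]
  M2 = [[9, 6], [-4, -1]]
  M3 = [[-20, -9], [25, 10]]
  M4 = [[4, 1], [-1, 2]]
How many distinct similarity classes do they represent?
Characteristic polynomials: χ_{M1} = (x - 3)^2, χ_{M2} = (x - 5)(x - 3), χ_{M3} = (x + 5)^2, χ_{M4} = (x - 3)^2.

{M1, M4}: invariant factors (x - 3)^2.

{M2}: invariant factors (x - 5)(x - 3).

{M3}: invariant factors (x + 5)^2.

Matrices are similar if and only if their invariant-factor lists agree; the partition into similarity classes is {M1, M4}, {M2}, {M3}.

3 classes: {M1, M4}, {M2}, {M3}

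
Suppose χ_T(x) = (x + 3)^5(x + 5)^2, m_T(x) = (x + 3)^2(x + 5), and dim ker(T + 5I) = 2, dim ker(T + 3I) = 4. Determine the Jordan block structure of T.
Jordan blocks: (-5, 1), (-5, 1), (-3, 2), (-3, 1), (-3, 1), (-3, 1)

λ = -5: algebraic multiplicity 2 (exponent in χ_T), largest block size 1 (exponent in m_T), 2 blocks (geometric multiplicity). These force block sizes [1, 1].
λ = -3: algebraic multiplicity 5 (exponent in χ_T), largest block size 2 (exponent in m_T), 4 blocks (geometric multiplicity). These force block sizes [2, 1, 1, 1].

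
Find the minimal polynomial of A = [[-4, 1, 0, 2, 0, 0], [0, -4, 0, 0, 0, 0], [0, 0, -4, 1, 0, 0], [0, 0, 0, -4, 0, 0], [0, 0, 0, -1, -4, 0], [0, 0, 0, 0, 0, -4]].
m_A(x) = (x + 4)^2

The characteristic polynomial factors as (x + 4)^6. The minimal polynomial is ∏(x - λ)^{k_λ} where k_λ is the size of the largest Jordan block at λ.

For λ = -4: rank(A + 4I) = 2, and the largest Jordan block has size 2 (the smallest k with rank((A + 4I)^k) = rank((A + 4I)^(k+1))).

So m_A(x) = (x + 4)^2.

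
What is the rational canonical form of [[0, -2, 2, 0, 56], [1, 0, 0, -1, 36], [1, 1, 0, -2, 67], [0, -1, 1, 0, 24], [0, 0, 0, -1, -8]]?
The invariant factors of A (the non-unit diagonal entries of the Smith normal form of xI - A over ℚ[x]) are (x + 1)^2(x + 2)^3, each dividing the next. The characteristic polynomial is their product, (x + 1)^2(x + 2)^3.

The rational canonical form is the block-diagonal matrix of companion matrices C(f_i):
R = [[0, 0, 0, 0, -8], [1, 0, 0, 0, -28], [0, 1, 0, 0, -38], [0, 0, 1, 0, -25], [0, 0, 0, 1, -8]].

R = [[0, 0, 0, 0, -8], [1, 0, 0, 0, -28], [0, 1, 0, 0, -38], [0, 0, 1, 0, -25], [0, 0, 0, 1, -8]]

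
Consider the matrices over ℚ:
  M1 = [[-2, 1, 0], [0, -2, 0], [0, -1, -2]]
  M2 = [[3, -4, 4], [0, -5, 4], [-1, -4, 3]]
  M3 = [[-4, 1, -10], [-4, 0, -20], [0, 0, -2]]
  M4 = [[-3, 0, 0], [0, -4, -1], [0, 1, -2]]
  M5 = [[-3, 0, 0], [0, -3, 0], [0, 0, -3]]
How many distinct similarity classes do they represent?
Characteristic polynomials: χ_{M1} = (x + 2)^3, χ_{M2} = (x - 1)^2(x + 1), χ_{M3} = (x + 2)^3, χ_{M4} = (x + 3)^3, χ_{M5} = (x + 3)^3.

{M1, M3}: invariant factors x + 2, (x + 2)^2.

{M2}: invariant factors (x - 1)^2(x + 1).

{M4}: invariant factors x + 3, (x + 3)^2.

{M5}: invariant factors x + 3, x + 3, x + 3.

Matrices are similar if and only if their invariant-factor lists agree; the partition into similarity classes is {M1, M3}, {M2}, {M4}, {M5}.

4 classes: {M1, M3}, {M2}, {M4}, {M5}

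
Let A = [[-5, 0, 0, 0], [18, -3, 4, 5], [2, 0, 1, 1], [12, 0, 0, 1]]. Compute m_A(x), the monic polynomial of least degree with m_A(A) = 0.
The characteristic polynomial factors as (x - 1)^2(x + 3)(x + 5). The minimal polynomial is ∏(x - λ)^{k_λ} where k_λ is the size of the largest Jordan block at λ.

For λ = -5: rank(A + 5I) = 3, and the largest Jordan block has size 1 (the smallest k with rank((A + 5I)^k) = rank((A + 5I)^(k+1))).
For λ = -3: rank(A + 3I) = 3, and the largest Jordan block has size 1 (the smallest k with rank((A + 3I)^k) = rank((A + 3I)^(k+1))).
For λ = 1: rank(A - I) = 3, and the largest Jordan block has size 2 (the smallest k with rank((A - I)^k) = rank((A - I)^(k+1))).

So m_A(x) = (x - 1)^2(x + 3)(x + 5).

m_A(x) = (x - 1)^2(x + 3)(x + 5)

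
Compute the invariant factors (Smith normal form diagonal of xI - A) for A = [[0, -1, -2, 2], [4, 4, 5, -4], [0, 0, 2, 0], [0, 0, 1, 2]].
The Jordan structure of A has elementary divisors (x - 2)^3, (x - 2). Arranging the block sizes at each eigenvalue in decreasing order and taking row products gives the invariant factors.

Invariant factors (smallest first, each dividing the next): x - 2, (x - 2)^3.

Check: the last factor (x - 2)^3 is the minimal polynomial, and the product (x - 2)^4 is the characteristic polynomial.

x - 2, (x - 2)^3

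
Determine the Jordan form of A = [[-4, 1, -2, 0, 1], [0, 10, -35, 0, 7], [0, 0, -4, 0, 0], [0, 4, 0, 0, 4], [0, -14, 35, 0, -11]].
The characteristic polynomial is det(xI - A) = x(x - 3)(x + 4)^3, so the eigenvalues are -4 (algebraic multiplicity 3), 0 (algebraic multiplicity 1), 3 (algebraic multiplicity 1).

For λ = -4: rank(A + 4I) = 3, rank((A + 4I)^2) = 2. The eigenspace has dimension 5 - 3 = 2, so there are 2 Jordan blocks; the rank sequence gives block sizes [2, 1].

For λ = 0: algebraic multiplicity 1 gives one 1×1 block.

For λ = 3: algebraic multiplicity 1 gives one 1×1 block.

Assembling the blocks gives the Jordan form J above.

J = [[-4, 1, 0, 0, 0], [0, -4, 0, 0, 0], [0, 0, -4, 0, 0], [0, 0, 0, 0, 0], [0, 0, 0, 0, 3]]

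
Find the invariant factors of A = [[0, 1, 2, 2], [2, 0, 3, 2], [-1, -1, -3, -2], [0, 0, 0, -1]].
The Jordan structure of A has elementary divisors (x + 1)^3, (x + 1). Arranging the block sizes at each eigenvalue in decreasing order and taking row products gives the invariant factors.

Invariant factors (smallest first, each dividing the next): x + 1, (x + 1)^3.

Check: the last factor (x + 1)^3 is the minimal polynomial, and the product (x + 1)^4 is the characteristic polynomial.

x + 1, (x + 1)^3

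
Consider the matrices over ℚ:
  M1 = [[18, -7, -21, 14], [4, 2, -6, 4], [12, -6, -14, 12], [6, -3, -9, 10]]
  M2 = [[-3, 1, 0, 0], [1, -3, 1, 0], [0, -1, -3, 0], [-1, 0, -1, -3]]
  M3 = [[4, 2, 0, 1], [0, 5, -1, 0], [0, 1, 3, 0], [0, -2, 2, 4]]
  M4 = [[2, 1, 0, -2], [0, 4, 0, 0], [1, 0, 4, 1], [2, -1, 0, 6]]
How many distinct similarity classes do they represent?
Characteristic polynomials: χ_{M1} = (x - 4)^4, χ_{M2} = (x + 3)^4, χ_{M3} = (x - 4)^4, χ_{M4} = (x - 4)^4.

{M1}: invariant factors x - 4, x - 4, (x - 4)^2.

{M2}: invariant factors x + 3, (x + 3)^3.

{M3, M4}: invariant factors (x - 4)^2, (x - 4)^2.

Matrices are similar if and only if their invariant-factor lists agree; the partition into similarity classes is {M1}, {M2}, {M3, M4}.

3 classes: {M1}, {M2}, {M3, M4}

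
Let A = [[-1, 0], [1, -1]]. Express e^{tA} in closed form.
e^{tA} = [[e^{-t}, 0], [t*e^{-t}, e^{-t}]]

A has Jordan form J = [[-1, 1], [0, -1]] with A = PJP^{-1}, so e^{tA} = P e^{tJ} P^{-1}.

For a Jordan block J_k(λ), e^{tJ_k(λ)} = e^{λt} · (I + tN + t^2 N^2/2! + ... + t^{k-1} N^{k-1}/(k-1)!) where N is the nilpotent superdiagonal part.

Assembling the blocks and conjugating back gives the entries of e^{tA} as shown above.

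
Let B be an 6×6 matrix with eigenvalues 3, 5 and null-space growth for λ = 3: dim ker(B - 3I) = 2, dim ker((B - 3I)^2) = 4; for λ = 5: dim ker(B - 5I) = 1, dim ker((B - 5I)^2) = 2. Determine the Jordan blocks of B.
Jordan blocks: (3, 2), (3, 2), (5, 2)

λ = 3: successive nullity increments [2, 2] count blocks of size ≥ k; block sizes are [2, 2].
λ = 5: successive nullity increments [1, 1] count blocks of size ≥ k; block sizes are [2].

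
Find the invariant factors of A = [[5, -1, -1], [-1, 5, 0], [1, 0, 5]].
(x - 5)^3

The Jordan structure of A has elementary divisors (x - 5)^3. Arranging the block sizes at each eigenvalue in decreasing order and taking row products gives the invariant factors.

Invariant factors (smallest first, each dividing the next): (x - 5)^3.

Check: the last factor (x - 5)^3 is the minimal polynomial, and the product (x - 5)^3 is the characteristic polynomial.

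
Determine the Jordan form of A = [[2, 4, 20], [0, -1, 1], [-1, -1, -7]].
The characteristic polynomial is det(xI - A) = (x + 2)^3, so the eigenvalues are -2 (algebraic multiplicity 3).

For λ = -2: rank(A + 2I) = 2, rank((A + 2I)^2) = 1, rank((A + 2I)^3) = 0. The eigenspace has dimension 3 - 2 = 1, so there is 1 Jordan block; the rank sequence gives block sizes [3].

Assembling the blocks gives the Jordan form J above.

J = [[-2, 1, 0], [0, -2, 1], [0, 0, -2]]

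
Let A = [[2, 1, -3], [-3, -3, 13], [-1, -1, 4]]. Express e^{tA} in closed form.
e^{tA} = [[(t^2/2 + t + 1)*e^{t}, t*e^{t}, t*(t - 6)*e^{t}/2], [t*(-2*t - 3)*e^{t}, (1 - 4*t)*e^{t}, t*(13 - 2*t)*e^{t}], [t*(-t - 2)*e^{t}/2, -t*e^{t}, (-t^2 + 6*t + 2)*e^{t}/2]]

A has Jordan form J = [[1, 1, 0], [0, 1, 1], [0, 0, 1]] with A = PJP^{-1}, so e^{tA} = P e^{tJ} P^{-1}.

For a Jordan block J_k(λ), e^{tJ_k(λ)} = e^{λt} · (I + tN + t^2 N^2/2! + ... + t^{k-1} N^{k-1}/(k-1)!) where N is the nilpotent superdiagonal part.

Assembling the blocks and conjugating back gives the entries of e^{tA} as shown above.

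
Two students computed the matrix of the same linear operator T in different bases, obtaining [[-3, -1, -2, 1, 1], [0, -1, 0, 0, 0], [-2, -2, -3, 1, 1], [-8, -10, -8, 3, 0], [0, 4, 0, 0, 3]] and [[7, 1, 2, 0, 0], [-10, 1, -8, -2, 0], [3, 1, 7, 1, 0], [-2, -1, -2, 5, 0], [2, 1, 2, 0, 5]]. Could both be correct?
No.

trace(A) = -1 but trace(B) = 25. The trace is a similarity invariant, so A and B are not similar.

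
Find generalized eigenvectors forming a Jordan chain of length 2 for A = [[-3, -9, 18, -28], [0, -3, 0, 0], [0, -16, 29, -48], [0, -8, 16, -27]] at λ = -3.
We seek v_1 ∈ ker((A + 3I)^2) \ ker(A + 3I), then set v_{i+1} = (A + 3I) v_i.

One such chain is v_1 = [[-3, 1, -1, -1]]^T, v_2 = [[1, 0, 0, 0]]^T. Check: (A + 3I) v_2 = [[0, 0, 0, 0]]^T = 0.

v_1 = [[-3, 1, -1, -1]]^T, v_2 = [[1, 0, 0, 0]]^T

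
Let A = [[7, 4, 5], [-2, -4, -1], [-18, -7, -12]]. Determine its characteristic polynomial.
xI - A = [[x - 7, -4, -5], [2, x + 4, 1], [18, 7, x + 12]].

Expanding det(xI - A) along the first row:
det(xI - A) = + (x - 7)·det([[x + 4, 1], [7, x + 12]]) - (-4)·det([[2, 1], [18, x + 12]]) + (-5)·det([[2, x + 4], [18, 7]]).

Evaluating gives χ_A(x) = x^3 + 9x^2 + 27x + 27 = (x + 3)^3.

χ_A(x) = (x + 3)^3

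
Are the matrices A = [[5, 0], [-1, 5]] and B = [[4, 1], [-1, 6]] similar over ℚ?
Yes.

Two matrices over a field are similar if and only if they have the same invariant factors.

Both A and B have characteristic polynomial (x - 5)^2 and minimal polynomial (x - 5)^2. Computing further, both have invariant factors (x - 5)^2. Hence A and B are similar.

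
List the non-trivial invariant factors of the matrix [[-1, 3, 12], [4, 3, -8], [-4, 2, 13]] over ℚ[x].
The Jordan structure of A has elementary divisors (x - 5)^2, (x - 5). Arranging the block sizes at each eigenvalue in decreasing order and taking row products gives the invariant factors.

Invariant factors (smallest first, each dividing the next): x - 5, (x - 5)^2.

Check: the last factor (x - 5)^2 is the minimal polynomial, and the product (x - 5)^3 is the characteristic polynomial.

x - 5, (x - 5)^2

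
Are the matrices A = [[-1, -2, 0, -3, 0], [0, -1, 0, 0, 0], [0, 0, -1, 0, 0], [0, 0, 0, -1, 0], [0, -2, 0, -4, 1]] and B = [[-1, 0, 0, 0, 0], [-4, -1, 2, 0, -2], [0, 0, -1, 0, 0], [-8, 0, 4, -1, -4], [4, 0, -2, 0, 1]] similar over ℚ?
No.

Both have characteristic polynomial (x - 1)(x + 1)^4, but the minimal polynomial of A is (x - 1)(x + 1)^2 while the minimal polynomial of B is (x - 1)(x + 1). The minimal polynomial is a similarity invariant, so A and B are not similar.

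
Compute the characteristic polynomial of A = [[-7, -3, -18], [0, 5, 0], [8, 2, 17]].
xI - A = [[x + 7, 3, 18], [0, x - 5, 0], [-8, -2, x - 17]].

Expanding det(xI - A) along the first row:
det(xI - A) = + (x + 7)·det([[x - 5, 0], [-2, x - 17]]) - (3)·det([[0, 0], [-8, x - 17]]) + (18)·det([[0, x - 5], [-8, -2]]).

Evaluating gives χ_A(x) = x^3 - 15x^2 + 75x - 125 = (x - 5)^3.

χ_A(x) = (x - 5)^3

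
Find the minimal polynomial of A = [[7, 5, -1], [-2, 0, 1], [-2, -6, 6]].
m_A(x) = (x - 5)(x - 4)^2

The characteristic polynomial factors as (x - 5)(x - 4)^2. The minimal polynomial is ∏(x - λ)^{k_λ} where k_λ is the size of the largest Jordan block at λ.

For λ = 4: rank(A - 4I) = 2, and the largest Jordan block has size 2 (the smallest k with rank((A - 4I)^k) = rank((A - 4I)^(k+1))).
For λ = 5: rank(A - 5I) = 2, and the largest Jordan block has size 1 (the smallest k with rank((A - 5I)^k) = rank((A - 5I)^(k+1))).

So m_A(x) = (x - 5)(x - 4)^2.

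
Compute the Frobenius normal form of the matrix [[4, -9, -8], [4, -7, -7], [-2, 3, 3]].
The invariant factors of A (the non-unit diagonal entries of the Smith normal form of xI - A over ℚ[x]) are x^3 + 4x + 2, each dividing the next. The characteristic polynomial is their product, x^3 + 4x + 2.

The rational canonical form is the block-diagonal matrix of companion matrices C(f_i):
R = [[0, 0, -2], [1, 0, -4], [0, 1, 0]].

Note the characteristic polynomial does not split into linear factors over ℚ, so A has no Jordan form over ℚ; the rational canonical form exists over any field.

R = [[0, 0, -2], [1, 0, -4], [0, 1, 0]]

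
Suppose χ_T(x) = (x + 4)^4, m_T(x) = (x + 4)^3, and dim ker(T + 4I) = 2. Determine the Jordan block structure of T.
Jordan blocks: (-4, 3), (-4, 1)

λ = -4: algebraic multiplicity 4 (exponent in χ_T), largest block size 3 (exponent in m_T), 2 blocks (geometric multiplicity). These force block sizes [3, 1].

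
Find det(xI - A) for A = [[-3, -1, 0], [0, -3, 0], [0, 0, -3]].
xI - A = [[x + 3, 1, 0], [0, x + 3, 0], [0, 0, x + 3]].

Expanding det(xI - A) along the first row:
det(xI - A) = + (x + 3)·det([[x + 3, 0], [0, x + 3]]) - (1)·det([[0, 0], [0, x + 3]]) + (0)·det([[0, x + 3], [0, 0]]).

Evaluating gives χ_A(x) = x^3 + 9x^2 + 27x + 27 = (x + 3)^3.

χ_A(x) = (x + 3)^3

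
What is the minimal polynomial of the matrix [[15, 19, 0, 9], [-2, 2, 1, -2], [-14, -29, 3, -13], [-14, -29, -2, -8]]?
The characteristic polynomial factors as (x - 5)^3(x + 3). The minimal polynomial is ∏(x - λ)^{k_λ} where k_λ is the size of the largest Jordan block at λ.

For λ = -3: rank(A + 3I) = 3, and the largest Jordan block has size 1 (the smallest k with rank((A + 3I)^k) = rank((A + 3I)^(k+1))).
For λ = 5: rank(A - 5I) = 3, and the largest Jordan block has size 3 (the smallest k with rank((A - 5I)^k) = rank((A - 5I)^(k+1))).

So m_A(x) = (x - 5)^3(x + 3).

m_A(x) = (x - 5)^3(x + 3)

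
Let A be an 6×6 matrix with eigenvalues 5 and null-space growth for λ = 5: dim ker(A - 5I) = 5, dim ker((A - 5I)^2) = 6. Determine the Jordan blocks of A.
Jordan blocks: (5, 2), (5, 1), (5, 1), (5, 1), (5, 1)

λ = 5: successive nullity increments [5, 1] count blocks of size ≥ k; block sizes are [2, 1, 1, 1, 1].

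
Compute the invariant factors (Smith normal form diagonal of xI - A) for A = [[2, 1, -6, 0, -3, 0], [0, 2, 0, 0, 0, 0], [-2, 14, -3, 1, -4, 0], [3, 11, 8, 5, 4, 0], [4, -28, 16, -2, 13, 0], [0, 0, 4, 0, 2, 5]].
The Jordan structure of A has elementary divisors (x - 2)^2, (x - 5)^3, (x - 5). Arranging the block sizes at each eigenvalue in decreasing order and taking row products gives the invariant factors.

Invariant factors (smallest first, each dividing the next): x - 5, (x - 5)^3(x - 2)^2.

Check: the last factor (x - 5)^3(x - 2)^2 is the minimal polynomial, and the product (x - 5)^4(x - 2)^2 is the characteristic polynomial.

x - 5, (x - 5)^3(x - 2)^2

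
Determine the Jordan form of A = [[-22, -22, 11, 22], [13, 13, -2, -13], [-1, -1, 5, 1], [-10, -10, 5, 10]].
The characteristic polynomial is det(xI - A) = x^2(x - 3)^2, so the eigenvalues are 0 (algebraic multiplicity 2), 3 (algebraic multiplicity 2).

For λ = 0: rank(A) = 2. The eigenspace has dimension 4 - 2 = 2, so there are 2 Jordan blocks; the rank sequence gives block sizes [1, 1].

For λ = 3: rank(A - 3I) = 3, rank((A - 3I)^2) = 2. The eigenspace has dimension 4 - 3 = 1, so there is 1 Jordan block; the rank sequence gives block sizes [2].

Assembling the blocks gives the Jordan form J above.

J = [[0, 0, 0, 0], [0, 0, 0, 0], [0, 0, 3, 1], [0, 0, 0, 3]]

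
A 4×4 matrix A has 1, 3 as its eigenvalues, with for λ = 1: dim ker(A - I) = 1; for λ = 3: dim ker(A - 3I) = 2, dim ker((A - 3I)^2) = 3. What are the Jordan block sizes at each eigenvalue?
λ = 1: successive nullity increments [1] count blocks of size ≥ k; block sizes are [1].
λ = 3: successive nullity increments [2, 1] count blocks of size ≥ k; block sizes are [2, 1].

Jordan blocks: (1, 1), (3, 2), (3, 1)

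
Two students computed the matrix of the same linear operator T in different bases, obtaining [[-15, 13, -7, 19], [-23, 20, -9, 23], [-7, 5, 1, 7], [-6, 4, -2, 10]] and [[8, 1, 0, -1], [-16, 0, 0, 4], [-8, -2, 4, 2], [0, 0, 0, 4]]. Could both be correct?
No.

Both have characteristic polynomial (x - 4)^4, but the minimal polynomial of A is (x - 4)^3 while the minimal polynomial of B is (x - 4)^2. The minimal polynomial is a similarity invariant, so A and B are not similar.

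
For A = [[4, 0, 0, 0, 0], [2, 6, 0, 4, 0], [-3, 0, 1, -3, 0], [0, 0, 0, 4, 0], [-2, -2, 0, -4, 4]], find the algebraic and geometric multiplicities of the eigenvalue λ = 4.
algebraic multiplicity 3, geometric multiplicity 3

The characteristic polynomial is (x - 6)(x - 4)^3(x - 1), so the factor x - 4 appears with exponent 3: the algebraic multiplicity is 3.

rank(A - 4I) = 2, so the eigenspace has dimension 5 - 2 = 3: the geometric multiplicity is 3.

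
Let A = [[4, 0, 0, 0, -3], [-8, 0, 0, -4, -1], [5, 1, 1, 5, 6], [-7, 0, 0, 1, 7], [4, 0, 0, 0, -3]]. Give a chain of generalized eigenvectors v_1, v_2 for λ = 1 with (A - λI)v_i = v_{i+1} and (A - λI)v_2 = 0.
We seek v_1 ∈ ker((A - I)^2) \ ker(A - I), then set v_{i+1} = (A - I) v_i.

One such chain is v_1 = [[-4, 0, 4, 9, -4]]^T, v_2 = [[0, 0, 1, 0, 0]]^T. Check: (A - I) v_2 = [[0, 0, 0, 0, 0]]^T = 0.

v_1 = [[-4, 0, 4, 9, -4]]^T, v_2 = [[0, 0, 1, 0, 0]]^T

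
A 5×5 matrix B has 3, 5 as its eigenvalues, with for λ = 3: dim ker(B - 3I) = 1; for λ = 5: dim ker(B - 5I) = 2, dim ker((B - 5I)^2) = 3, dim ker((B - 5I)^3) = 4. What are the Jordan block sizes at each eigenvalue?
λ = 3: successive nullity increments [1] count blocks of size ≥ k; block sizes are [1].
λ = 5: successive nullity increments [2, 1, 1] count blocks of size ≥ k; block sizes are [3, 1].

Jordan blocks: (3, 1), (5, 3), (5, 1)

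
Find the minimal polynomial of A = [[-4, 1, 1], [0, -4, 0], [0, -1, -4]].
m_A(x) = (x + 4)^3

The characteristic polynomial factors as (x + 4)^3. The minimal polynomial is ∏(x - λ)^{k_λ} where k_λ is the size of the largest Jordan block at λ.

For λ = -4: rank(A + 4I) = 2, and the largest Jordan block has size 3 (the smallest k with rank((A + 4I)^k) = rank((A + 4I)^(k+1))).

So m_A(x) = (x + 4)^3.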